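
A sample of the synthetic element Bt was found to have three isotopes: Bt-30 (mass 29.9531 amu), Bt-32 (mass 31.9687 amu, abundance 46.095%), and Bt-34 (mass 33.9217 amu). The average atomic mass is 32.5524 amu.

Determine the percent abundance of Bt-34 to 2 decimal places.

The remaining 53.905% is split between Bt-30 (fraction x) and Bt-34 (fraction 0.53905 − x).
Substituting: 29.9531x + 33.9217(0.53905 − x) = 17.816427735
(29.9531 − 33.9217)x = -0.46906465  ⇒  x = 0.11819, y = 0.42086
Bt-30: 11.82%, Bt-34: 42.09%.

42.09%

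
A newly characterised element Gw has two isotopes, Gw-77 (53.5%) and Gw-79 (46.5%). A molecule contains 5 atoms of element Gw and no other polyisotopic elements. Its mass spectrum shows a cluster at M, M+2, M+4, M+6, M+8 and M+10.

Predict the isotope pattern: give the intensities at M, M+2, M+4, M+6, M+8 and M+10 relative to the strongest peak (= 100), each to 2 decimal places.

Each Gw atom is independently Gw-77 (p = 0.535) or Gw-79 (q = 0.465); the cluster is the binomial expansion (p + q)^5.
P(M) = 0.535^5 = 0.043830
P(M+2) = 5 × 0.535^4 × 0.465^1 = 0.190475
P(M+4) = 10 × 0.535^3 × 0.465^2 = 0.331106
P(M+6) = 10 × 0.535^2 × 0.465^3 = 0.287784
P(M+8) = 5 × 0.535^1 × 0.465^4 = 0.125065
P(M+10) = 0.465^5 = 0.021740
The M+4 peak is largest (0.331106); scaling to 100 gives 13.24 : 57.53 : 100.00 : 86.92 : 37.77 : 6.57.

13.24 : 57.53 : 100.00 : 86.92 : 37.77 : 6.57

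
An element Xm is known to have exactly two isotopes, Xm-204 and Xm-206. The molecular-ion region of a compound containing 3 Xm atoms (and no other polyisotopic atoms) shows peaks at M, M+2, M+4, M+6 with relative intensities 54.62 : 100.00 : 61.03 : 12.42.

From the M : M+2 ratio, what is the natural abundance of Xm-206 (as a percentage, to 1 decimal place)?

37.9%

Write p for the Xm-204 fraction. I(M+2)/I(M) = [C(3,1)·p^2·(1−p)] / p^3 = 3·(1−p)/p = 100.00/54.62 = 1.8308
(1−p)/p = 1.8308/3 = 0.6103  ⇒  p = 1/(1 + 0.6103) = 0.6210
Xm-204: 62.1%, Xm-206: 37.9%.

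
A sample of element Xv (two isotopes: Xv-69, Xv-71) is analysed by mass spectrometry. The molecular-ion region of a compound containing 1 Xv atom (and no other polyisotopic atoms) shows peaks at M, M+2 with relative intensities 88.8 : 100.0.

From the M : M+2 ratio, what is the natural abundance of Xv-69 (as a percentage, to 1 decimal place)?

47.0%

Let p = fractional abundance of Xv-69. I(M+2)/I(M) = [C(1,1)·p^0·(1−p)] / p^1 = 1·(1−p)/p = 100.0/88.8 = 1.1261
(1−p)/p = 1.1261/1 = 1.1261  ⇒  p = 1/(1 + 1.1261) = 0.4703
Xv-69: 47.0%, Xv-71: 53.0%.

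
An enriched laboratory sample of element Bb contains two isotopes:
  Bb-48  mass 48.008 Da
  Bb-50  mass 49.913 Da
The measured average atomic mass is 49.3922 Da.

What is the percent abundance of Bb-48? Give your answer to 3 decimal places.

Let x be the fractional abundance of Bb-48; then Bb-50 has abundance 1 − x.
48.008·x + 49.913·(1 − x) = 49.3922
(48.008 − 49.913)·x = 49.3922 − 49.913
x = -0.5208 / -1.905 = 0.27339 → 27.339% Bb-48, 72.661% Bb-50.

27.339%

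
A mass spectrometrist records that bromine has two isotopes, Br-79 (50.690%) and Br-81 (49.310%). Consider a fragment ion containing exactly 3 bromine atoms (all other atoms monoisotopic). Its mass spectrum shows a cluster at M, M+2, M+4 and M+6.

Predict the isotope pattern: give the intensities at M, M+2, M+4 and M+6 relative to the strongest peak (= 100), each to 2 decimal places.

The 3 Br atoms are independent, so intensities follow the terms of (0.50690 + 0.49310)^3.
P(M) = 0.50690^3 = 0.130247
P(M+2) = 3 × 0.50690^2 × 0.49310^1 = 0.380103
P(M+4) = 3 × 0.50690^1 × 0.49310^2 = 0.369755
P(M+6) = 0.49310^3 = 0.119896
The M+2 peak is largest (0.380103); scaling to 100 gives 34.27 : 100.00 : 97.28 : 31.54.

34.27 : 100.00 : 97.28 : 31.54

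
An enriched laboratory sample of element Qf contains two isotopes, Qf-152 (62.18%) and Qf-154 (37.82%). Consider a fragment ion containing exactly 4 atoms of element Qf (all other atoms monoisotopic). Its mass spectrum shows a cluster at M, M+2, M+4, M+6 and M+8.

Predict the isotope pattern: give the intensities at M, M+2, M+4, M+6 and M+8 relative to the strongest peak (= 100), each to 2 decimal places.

41.10 : 100.00 : 91.24 : 36.99 : 5.63

The 4 Qf atoms are independent, so intensities follow the terms of (0.6218 + 0.3782)^4.
P(M) = 0.6218^4 = 0.149487
P(M+2) = 4 × 0.6218^3 × 0.3782^1 = 0.363692
P(M+4) = 6 × 0.6218^2 × 0.3782^2 = 0.331815
P(M+6) = 4 × 0.6218^1 × 0.3782^3 = 0.134547
P(M+8) = 0.3782^4 = 0.020459
The M+2 peak is largest (0.363692); scaling to 100 gives 41.10 : 100.00 : 91.24 : 36.99 : 5.63.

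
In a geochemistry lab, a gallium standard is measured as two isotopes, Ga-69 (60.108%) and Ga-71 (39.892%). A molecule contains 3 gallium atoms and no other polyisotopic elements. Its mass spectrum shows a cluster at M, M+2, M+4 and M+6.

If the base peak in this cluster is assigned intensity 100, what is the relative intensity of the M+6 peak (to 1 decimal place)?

Binomial terms of (0.60108 + 0.39892)^3: M 0.2172, M+2 0.4324, M+4 0.2870, M+6 0.0635 → M+2 is the base peak.
P(M+2) = C(3,1) × 0.60108^2 × 0.39892^1 = 3 × 0.36129717 × 0.39892 = 0.432386 (base)
P(M+6) = C(3,3) × 0.60108^0 × 0.39892^3 = 1 × 1.0000 × 0.063483 = 0.063483
Relative intensity = 0.063483 / 0.432386 × 100 = 14.7

14.7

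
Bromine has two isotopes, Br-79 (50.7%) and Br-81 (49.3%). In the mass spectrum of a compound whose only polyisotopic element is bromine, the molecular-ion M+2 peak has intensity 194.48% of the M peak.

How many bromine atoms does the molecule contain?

2

With n Br atoms, P(M+2)/P(M) = C(n,1)·p^(n−1)q / p^n = n·q/p = n · 0.493/0.507.
n = 1.9448 × 0.507/0.493 = 2.00 ≈ 2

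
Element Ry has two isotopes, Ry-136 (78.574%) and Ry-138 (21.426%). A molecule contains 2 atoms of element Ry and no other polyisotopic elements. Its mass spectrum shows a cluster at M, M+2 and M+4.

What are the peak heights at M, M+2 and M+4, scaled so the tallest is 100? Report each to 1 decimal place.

Expanding (0.78574 + 0.21426)^2:
P(M) = 0.78574^2 = 0.617387
P(M+2) = 2 × 0.78574^1 × 0.21426^1 = 0.336705
P(M+4) = 0.21426^2 = 0.045907
The M peak is largest (0.617387); scaling to 100 gives 100.0 : 54.5 : 7.4.

100.0 : 54.5 : 7.4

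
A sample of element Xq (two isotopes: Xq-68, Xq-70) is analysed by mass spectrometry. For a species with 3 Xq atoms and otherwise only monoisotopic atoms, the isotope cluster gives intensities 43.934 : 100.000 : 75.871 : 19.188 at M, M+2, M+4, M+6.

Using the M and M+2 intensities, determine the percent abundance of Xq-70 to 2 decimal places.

43.14%

Write p for the Xq-68 fraction. I(M+2)/I(M) = [C(3,1)·p^2·(1−p)] / p^3 = 3·(1−p)/p = 100.000/43.934 = 2.2761
(1−p)/p = 2.2761/3 = 0.7587  ⇒  p = 1/(1 + 0.7587) = 0.5686
Xq-68: 56.86%, Xq-70: 43.14%.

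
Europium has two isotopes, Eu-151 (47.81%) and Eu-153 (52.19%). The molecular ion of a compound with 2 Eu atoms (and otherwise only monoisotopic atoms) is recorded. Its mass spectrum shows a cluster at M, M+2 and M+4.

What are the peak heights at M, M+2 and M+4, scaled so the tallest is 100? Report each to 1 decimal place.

45.8 : 100.0 : 54.6

The 2 Eu atoms are independent, so intensities follow the terms of (0.4781 + 0.5219)^2.
P(M) = 0.4781^2 = 0.228580
P(M+2) = 2 × 0.4781^1 × 0.5219^1 = 0.499041
P(M+4) = 0.5219^2 = 0.272380
The M+2 peak is largest (0.499041); scaling to 100 gives 45.8 : 100.0 : 54.6.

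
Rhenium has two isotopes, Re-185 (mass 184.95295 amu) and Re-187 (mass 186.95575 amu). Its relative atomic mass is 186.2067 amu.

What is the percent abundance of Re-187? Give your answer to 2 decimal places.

62.60%

Let x be the fractional abundance of Re-185; then Re-187 has abundance 1 − x.
184.95295·x + 186.95575·(1 − x) = 186.2067
(184.95295 − 186.95575)·x = 186.2067 − 186.95575
x = -0.74905 / -2.00280 = 0.37400 → 37.40% Re-185, 62.60% Re-187.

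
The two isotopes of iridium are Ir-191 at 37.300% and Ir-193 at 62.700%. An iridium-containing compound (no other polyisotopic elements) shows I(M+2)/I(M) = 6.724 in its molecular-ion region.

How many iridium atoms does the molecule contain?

4

The M+2/M ratio from n Ir atoms is n · q/p = n · 0.62700/0.37300.
n = 6.724 × 0.37300/0.62700 = 4.00 ≈ 4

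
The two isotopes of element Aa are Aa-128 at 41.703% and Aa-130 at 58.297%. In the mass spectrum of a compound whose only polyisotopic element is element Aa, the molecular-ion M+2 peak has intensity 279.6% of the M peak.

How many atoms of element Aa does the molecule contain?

2

For n independent Aa atoms, I(M+2)/I(M) = n · (abundance Aa-130) / (abundance Aa-128) = n · 0.58297/0.41703.
n = 2.796 × 0.41703/0.58297 = 2.00 ≈ 2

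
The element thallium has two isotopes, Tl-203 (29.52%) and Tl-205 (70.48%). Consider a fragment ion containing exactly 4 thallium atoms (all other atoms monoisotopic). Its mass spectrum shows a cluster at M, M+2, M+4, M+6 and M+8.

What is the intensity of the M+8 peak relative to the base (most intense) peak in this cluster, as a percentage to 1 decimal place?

Term probabilities: M 0.0076, M+2 0.0725, M+4 0.2597, M+6 0.4134, M+8 0.2468. Base peak = M+6.
P(M+6) = C(4,3) × 0.2952^1 × 0.7048^3 = 4 × 0.2952 × 0.35010449 = 0.413403 (base)
P(M+8) = C(4,4) × 0.2952^0 × 0.7048^4 = 1 × 1.0000 × 0.24675365 = 0.246754
Relative intensity = 0.246754 / 0.413403 × 100 = 59.7

59.7%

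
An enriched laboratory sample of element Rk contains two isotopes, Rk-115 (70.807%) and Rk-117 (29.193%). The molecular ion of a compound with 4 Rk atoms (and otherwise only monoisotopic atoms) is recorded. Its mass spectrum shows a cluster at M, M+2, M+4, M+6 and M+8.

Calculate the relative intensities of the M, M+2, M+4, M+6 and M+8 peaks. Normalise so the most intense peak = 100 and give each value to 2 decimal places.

60.64 : 100.00 : 61.84 : 17.00 : 1.75

Expanding (0.70807 + 0.29193)^4:
P(M) = 0.70807^4 = 0.251365
P(M+2) = 4 × 0.70807^3 × 0.29193^1 = 0.414541
P(M+4) = 6 × 0.70807^2 × 0.29193^2 = 0.256366
P(M+6) = 4 × 0.70807^1 × 0.29193^3 = 0.070465
P(M+8) = 0.29193^4 = 0.007263
The M+2 peak is largest (0.414541); scaling to 100 gives 60.64 : 100.00 : 61.84 : 17.00 : 1.75.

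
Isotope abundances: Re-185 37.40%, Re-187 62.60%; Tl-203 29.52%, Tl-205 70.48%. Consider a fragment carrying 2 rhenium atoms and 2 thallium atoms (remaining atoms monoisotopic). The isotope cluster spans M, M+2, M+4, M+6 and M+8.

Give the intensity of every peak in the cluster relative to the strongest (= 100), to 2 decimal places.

3.08 : 25.02 : 75.44 : 100.00 : 49.20

Rhenium pattern (n=2): 0.139876 : 0.468248 : 0.391876
Thallium pattern (n=2): 0.08714304 : 0.41611392 : 0.49674304
Convolve the two distributions (both contribute in 2-u steps):
  M: 0.139876×0.08714304 = 0.012189
  M+2: 0.139876×0.41611392 + 0.468248×0.08714304 = 0.099009
  M+4: 0.139876×0.49674304 + 0.468248×0.41611392 + 0.391876×0.08714304 = 0.298476
  M+6: 0.468248×0.49674304 + 0.391876×0.41611392 = 0.395664
  M+8: 0.391876×0.49674304 = 0.194662
Scale to base peak (0.395664) = 100: 3.08 : 25.02 : 75.44 : 100.00 : 49.20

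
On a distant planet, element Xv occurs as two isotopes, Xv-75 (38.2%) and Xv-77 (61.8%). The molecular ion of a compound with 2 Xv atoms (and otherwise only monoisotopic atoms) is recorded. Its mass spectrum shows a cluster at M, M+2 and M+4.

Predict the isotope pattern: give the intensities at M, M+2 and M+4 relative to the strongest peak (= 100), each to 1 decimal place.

The 2 Xv atoms are independent, so intensities follow the terms of (0.382 + 0.618)^2.
P(M) = 0.382^2 = 0.145924
P(M+2) = 2 × 0.382^1 × 0.618^1 = 0.472152
P(M+4) = 0.618^2 = 0.381924
The M+2 peak is largest (0.472152); scaling to 100 gives 30.9 : 100.0 : 80.9.

30.9 : 100.0 : 80.9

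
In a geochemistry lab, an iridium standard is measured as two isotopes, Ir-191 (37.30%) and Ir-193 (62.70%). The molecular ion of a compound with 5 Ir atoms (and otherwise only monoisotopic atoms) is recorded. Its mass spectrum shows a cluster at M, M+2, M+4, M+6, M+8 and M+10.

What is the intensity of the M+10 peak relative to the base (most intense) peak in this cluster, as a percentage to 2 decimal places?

(0.3730 + 0.6270)^5 gives M 0.0072, M+2 0.0607, M+4 0.2040, M+6 0.3429, M+8 0.2882, M+10 0.0969; the largest is M+6.
P(M+6) = C(5,3) × 0.3730^2 × 0.6270^3 = 10 × 0.139129 × 0.24649188 = 0.342942 (base)
P(M+10) = C(5,5) × 0.3730^0 × 0.6270^5 = 1 × 1.0000 × 0.09690311 = 0.096903
Relative intensity = 0.096903 / 0.342942 × 100 = 28.26

28.26%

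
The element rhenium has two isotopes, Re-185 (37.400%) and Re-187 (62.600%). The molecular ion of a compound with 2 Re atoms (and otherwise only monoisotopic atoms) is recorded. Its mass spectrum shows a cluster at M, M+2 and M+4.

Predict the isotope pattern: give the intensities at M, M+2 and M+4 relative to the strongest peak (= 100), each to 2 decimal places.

29.87 : 100.00 : 83.69

The 2 Re atoms are independent, so intensities follow the terms of (0.37400 + 0.62600)^2.
P(M) = 0.37400^2 = 0.139876
P(M+2) = 2 × 0.37400^1 × 0.62600^1 = 0.468248
P(M+4) = 0.62600^2 = 0.391876
The M+2 peak is largest (0.468248); scaling to 100 gives 29.87 : 100.00 : 83.69.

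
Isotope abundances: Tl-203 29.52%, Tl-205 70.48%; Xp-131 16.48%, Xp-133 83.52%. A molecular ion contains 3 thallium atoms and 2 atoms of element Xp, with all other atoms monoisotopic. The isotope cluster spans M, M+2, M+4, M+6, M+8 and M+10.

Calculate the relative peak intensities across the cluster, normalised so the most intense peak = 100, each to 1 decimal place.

0.2 : 3.0 : 20.0 : 64.3 : 100.0 : 60.6

Thallium pattern (n=3): 0.02572463 : 0.18425524 : 0.43991564 : 0.35010449
Element Xp pattern (n=2): 0.02715904 : 0.27528192 : 0.69755904
Convolve the two distributions (both contribute in 2-u steps):
  M: 0.02572463×0.02715904 = 0.000699
  M+2: 0.02572463×0.27528192 + 0.18425524×0.02715904 = 0.012086
  M+4: 0.02572463×0.69755904 + 0.18425524×0.27528192 + 0.43991564×0.02715904 = 0.080614
  M+6: 0.18425524×0.69755904 + 0.43991564×0.27528192 + 0.35010449×0.02715904 = 0.259138
  M+8: 0.43991564×0.69755904 + 0.35010449×0.27528192 = 0.403245
  M+10: 0.35010449×0.69755904 = 0.244219
Scale to base peak (0.403245) = 100: 0.2 : 3.0 : 20.0 : 64.3 : 100.0 : 60.6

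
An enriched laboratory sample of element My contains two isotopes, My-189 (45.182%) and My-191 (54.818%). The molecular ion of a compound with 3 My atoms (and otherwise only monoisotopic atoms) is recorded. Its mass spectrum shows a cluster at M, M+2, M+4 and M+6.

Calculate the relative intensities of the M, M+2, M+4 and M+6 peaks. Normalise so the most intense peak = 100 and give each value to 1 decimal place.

22.6 : 82.4 : 100.0 : 40.4

Each My atom is independently My-189 (p = 0.45182) or My-191 (q = 0.54818); the cluster is the binomial expansion (p + q)^3.
P(M) = 0.45182^3 = 0.092235
P(M+2) = 3 × 0.45182^2 × 0.54818^1 = 0.335719
P(M+4) = 3 × 0.45182^1 × 0.54818^2 = 0.407318
P(M+6) = 0.54818^3 = 0.164729
The M+4 peak is largest (0.407318); scaling to 100 gives 22.6 : 82.4 : 100.0 : 40.4.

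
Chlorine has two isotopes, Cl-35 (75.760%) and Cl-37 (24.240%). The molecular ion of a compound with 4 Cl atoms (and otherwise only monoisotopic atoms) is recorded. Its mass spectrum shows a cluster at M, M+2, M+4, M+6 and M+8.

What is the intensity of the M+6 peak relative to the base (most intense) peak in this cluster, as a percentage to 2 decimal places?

10.24%

Binomial terms of (0.75760 + 0.24240)^4: M 0.3294, M+2 0.4216, M+4 0.2023, M+6 0.0432, M+8 0.0035 → M+2 is the base peak.
P(M+2) = C(4,1) × 0.75760^3 × 0.24240^1 = 4 × 0.4348304 × 0.2424 = 0.421612 (base)
P(M+6) = C(4,3) × 0.75760^1 × 0.24240^3 = 4 × 0.7576 × 0.01424288 = 0.043162
Relative intensity = 0.043162 / 0.421612 × 100 = 10.24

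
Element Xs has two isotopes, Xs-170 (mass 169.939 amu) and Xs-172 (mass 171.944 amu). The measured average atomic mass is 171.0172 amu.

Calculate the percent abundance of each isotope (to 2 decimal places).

With x = fraction of Xs-170 (so Xs-172 is 1 − x):
169.939·x + 171.944·(1 − x) = 171.0172
(169.939 − 171.944)·x = 171.0172 − 171.944
x = -0.9268 / -2.005 = 0.46224 → 46.22% Xs-170, 53.78% Xs-172.

Xs-170: 46.22%, Xs-172: 53.78%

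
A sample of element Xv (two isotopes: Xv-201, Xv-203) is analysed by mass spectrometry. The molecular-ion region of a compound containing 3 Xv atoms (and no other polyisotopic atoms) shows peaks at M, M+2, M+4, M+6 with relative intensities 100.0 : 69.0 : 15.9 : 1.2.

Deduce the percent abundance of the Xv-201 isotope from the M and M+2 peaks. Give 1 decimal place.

Write p for the Xv-201 fraction. I(M+2)/I(M) = [C(3,1)·p^2·(1−p)] / p^3 = 3·(1−p)/p = 69.0/100.0 = 0.6900
(1−p)/p = 0.6900/3 = 0.2300  ⇒  p = 1/(1 + 0.2300) = 0.8130
Xv-201: 81.3%, Xv-203: 18.7%.

81.3%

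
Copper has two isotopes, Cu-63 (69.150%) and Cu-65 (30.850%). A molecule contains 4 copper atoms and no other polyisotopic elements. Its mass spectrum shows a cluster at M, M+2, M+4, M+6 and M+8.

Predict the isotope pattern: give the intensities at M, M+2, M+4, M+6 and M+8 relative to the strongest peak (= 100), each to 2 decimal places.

Expanding (0.69150 + 0.30850)^4:
P(M) = 0.69150^4 = 0.228649
P(M+2) = 4 × 0.69150^3 × 0.30850^1 = 0.408030
P(M+4) = 6 × 0.69150^2 × 0.30850^2 = 0.273052
P(M+6) = 4 × 0.69150^1 × 0.30850^3 = 0.081212
P(M+8) = 0.30850^4 = 0.009058
The M+2 peak is largest (0.408030); scaling to 100 gives 56.04 : 100.00 : 66.92 : 19.90 : 2.22.

56.04 : 100.00 : 66.92 : 19.90 : 2.22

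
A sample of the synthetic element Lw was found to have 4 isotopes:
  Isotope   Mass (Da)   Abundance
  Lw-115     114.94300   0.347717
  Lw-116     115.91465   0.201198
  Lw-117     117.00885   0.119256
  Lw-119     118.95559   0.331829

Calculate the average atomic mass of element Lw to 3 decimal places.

Average mass = Σ (abundance × isotope mass) = 0.347717 × 114.94300 + 0.201198 × 115.91465 + 0.119256 × 117.00885 + 0.331829 × 118.95559
= 39.967635 + 23.321796 + 13.954007 + 39.472914 = 116.716352 Da

116.716 Da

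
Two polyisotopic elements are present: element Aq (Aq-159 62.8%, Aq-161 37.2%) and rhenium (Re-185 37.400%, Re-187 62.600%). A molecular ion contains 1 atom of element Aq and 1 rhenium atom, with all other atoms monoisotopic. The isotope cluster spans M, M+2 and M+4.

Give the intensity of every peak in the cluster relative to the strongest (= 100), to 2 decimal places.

44.13 : 100.00 : 43.75

Element Aq pattern (n=1): 0.6280 : 0.3720
Rhenium pattern (n=1): 0.3740 : 0.6260
Convolve the two distributions (both contribute in 2-u steps):
  M: 0.6280×0.3740 = 0.234872
  M+2: 0.6280×0.6260 + 0.3720×0.3740 = 0.532256
  M+4: 0.3720×0.6260 = 0.232872
Scale to base peak (0.532256) = 100: 44.13 : 100.00 : 43.75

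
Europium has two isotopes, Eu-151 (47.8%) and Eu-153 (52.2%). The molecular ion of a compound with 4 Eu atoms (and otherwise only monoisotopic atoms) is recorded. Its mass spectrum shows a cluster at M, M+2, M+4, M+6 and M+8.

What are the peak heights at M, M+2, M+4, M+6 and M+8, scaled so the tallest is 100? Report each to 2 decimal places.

Each Eu atom is independently Eu-151 (p = 0.478) or Eu-153 (q = 0.522); the cluster is the binomial expansion (p + q)^4.
P(M) = 0.478^4 = 0.052205
P(M+2) = 4 × 0.478^3 × 0.522^1 = 0.228042
P(M+4) = 6 × 0.478^2 × 0.522^2 = 0.373549
P(M+6) = 4 × 0.478^1 × 0.522^3 = 0.271956
P(M+8) = 0.522^4 = 0.074248
The M+4 peak is largest (0.373549); scaling to 100 gives 13.98 : 61.05 : 100.00 : 72.80 : 19.88.

13.98 : 61.05 : 100.00 : 72.80 : 19.88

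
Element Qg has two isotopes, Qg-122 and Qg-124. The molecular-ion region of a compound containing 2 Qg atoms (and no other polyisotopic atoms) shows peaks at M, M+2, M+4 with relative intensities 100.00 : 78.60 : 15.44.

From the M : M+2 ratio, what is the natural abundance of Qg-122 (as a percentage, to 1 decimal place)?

Write p for the Qg-122 fraction. I(M+2)/I(M) = [C(2,1)·p^1·(1−p)] / p^2 = 2·(1−p)/p = 78.60/100.00 = 0.7860
(1−p)/p = 0.7860/2 = 0.3930  ⇒  p = 1/(1 + 0.3930) = 0.7179
Qg-122: 71.8%, Qg-124: 28.2%.

71.8%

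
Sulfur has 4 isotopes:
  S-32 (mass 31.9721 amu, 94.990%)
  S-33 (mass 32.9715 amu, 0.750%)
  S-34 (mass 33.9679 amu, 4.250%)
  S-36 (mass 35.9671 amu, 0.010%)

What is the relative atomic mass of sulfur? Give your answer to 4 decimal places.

32.0648 amu

Weight each isotope mass by its fractional abundance: 0.94990 × 31.9721 + 0.00750 × 32.9715 + 0.04250 × 33.9679 + 0.00010 × 35.9671
= 30.37030 + 0.24729 + 1.44364 + 0.00360 = 32.06483 amu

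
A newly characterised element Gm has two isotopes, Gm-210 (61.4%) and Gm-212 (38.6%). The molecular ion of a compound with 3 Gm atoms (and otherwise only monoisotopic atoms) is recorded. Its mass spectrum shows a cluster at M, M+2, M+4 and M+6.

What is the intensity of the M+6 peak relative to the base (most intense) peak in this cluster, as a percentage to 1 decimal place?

Term probabilities: M 0.2315, M+2 0.4366, M+4 0.2745, M+6 0.0575. Base peak = M+2.
P(M+2) = C(3,1) × 0.614^2 × 0.386^1 = 3 × 0.376996 × 0.3860 = 0.436561 (base)
P(M+6) = C(3,3) × 0.614^0 × 0.386^3 = 1 × 1.0000 × 0.05751246 = 0.057512
Relative intensity = 0.057512 / 0.436561 × 100 = 13.2

13.2%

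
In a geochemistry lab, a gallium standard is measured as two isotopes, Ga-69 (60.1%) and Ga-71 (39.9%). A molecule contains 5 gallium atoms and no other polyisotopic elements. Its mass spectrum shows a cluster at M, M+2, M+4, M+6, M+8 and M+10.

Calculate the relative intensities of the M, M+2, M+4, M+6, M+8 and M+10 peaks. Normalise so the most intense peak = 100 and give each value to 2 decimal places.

22.69 : 75.31 : 100.00 : 66.39 : 22.04 : 2.93

Expanding (0.601 + 0.399)^5:
P(M) = 0.601^5 = 0.078410
P(M+2) = 5 × 0.601^4 × 0.399^1 = 0.260280
P(M+4) = 10 × 0.601^3 × 0.399^2 = 0.345596
P(M+6) = 10 × 0.601^2 × 0.399^3 = 0.229439
P(M+8) = 5 × 0.601^1 × 0.399^4 = 0.076162
P(M+10) = 0.399^5 = 0.010113
The M+4 peak is largest (0.345596); scaling to 100 gives 22.69 : 75.31 : 100.00 : 66.39 : 22.04 : 2.93.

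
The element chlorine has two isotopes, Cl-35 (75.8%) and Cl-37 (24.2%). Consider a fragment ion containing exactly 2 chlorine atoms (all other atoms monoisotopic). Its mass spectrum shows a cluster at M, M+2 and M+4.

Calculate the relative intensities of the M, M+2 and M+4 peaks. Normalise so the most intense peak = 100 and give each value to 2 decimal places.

100.00 : 63.85 : 10.19

Each Cl atom is independently Cl-35 (p = 0.758) or Cl-37 (q = 0.242); the cluster is the binomial expansion (p + q)^2.
P(M) = 0.758^2 = 0.574564
P(M+2) = 2 × 0.758^1 × 0.242^1 = 0.366872
P(M+4) = 0.242^2 = 0.058564
The M peak is largest (0.574564); scaling to 100 gives 100.00 : 63.85 : 10.19.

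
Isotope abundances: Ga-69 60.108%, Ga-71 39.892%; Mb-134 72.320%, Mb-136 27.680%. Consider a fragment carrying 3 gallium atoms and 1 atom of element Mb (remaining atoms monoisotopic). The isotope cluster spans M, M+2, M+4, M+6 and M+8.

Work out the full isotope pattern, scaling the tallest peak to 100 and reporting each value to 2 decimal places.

42.13 : 100.00 : 87.77 : 33.62 : 4.71

Gallium pattern (n=3): 0.2171685 : 0.432386 : 0.2869625 : 0.063483
Element Mb pattern (n=1): 0.7232 : 0.2768
Convolve the two distributions (both contribute in 2-u steps):
  M: 0.2171685×0.7232 = 0.157056
  M+2: 0.2171685×0.2768 + 0.432386×0.7232 = 0.372814
  M+4: 0.432386×0.2768 + 0.2869625×0.7232 = 0.327216
  M+6: 0.2869625×0.2768 + 0.063483×0.7232 = 0.125342
  M+8: 0.063483×0.2768 = 0.017572
Scale to base peak (0.372814) = 100: 42.13 : 100.00 : 87.77 : 33.62 : 4.71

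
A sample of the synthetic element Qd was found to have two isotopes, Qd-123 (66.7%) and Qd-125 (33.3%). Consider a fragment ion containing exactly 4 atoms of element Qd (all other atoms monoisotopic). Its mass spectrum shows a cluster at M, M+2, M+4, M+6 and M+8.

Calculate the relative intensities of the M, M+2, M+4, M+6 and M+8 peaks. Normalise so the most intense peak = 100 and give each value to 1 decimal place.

50.1 : 100.0 : 74.9 : 24.9 : 3.1

Expanding (0.667 + 0.333)^4:
P(M) = 0.667^4 = 0.197926
P(M+2) = 4 × 0.667^3 × 0.333^1 = 0.395259
P(M+4) = 6 × 0.667^2 × 0.333^2 = 0.296000
P(M+6) = 4 × 0.667^1 × 0.333^3 = 0.098519
P(M+8) = 0.333^4 = 0.012296
The M+2 peak is largest (0.395259); scaling to 100 gives 50.1 : 100.0 : 74.9 : 24.9 : 3.1.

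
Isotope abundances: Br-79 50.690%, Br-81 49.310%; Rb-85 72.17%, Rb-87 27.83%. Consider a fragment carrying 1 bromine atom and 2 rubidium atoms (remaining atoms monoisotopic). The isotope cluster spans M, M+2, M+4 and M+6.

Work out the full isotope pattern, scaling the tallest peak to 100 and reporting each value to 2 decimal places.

Bromine pattern (n=1): 0.5069 : 0.4931
Rubidium pattern (n=2): 0.52085089 : 0.40169822 : 0.07745089
Convolve the two distributions (both contribute in 2-u steps):
  M: 0.5069×0.52085089 = 0.264019
  M+2: 0.5069×0.40169822 + 0.4931×0.52085089 = 0.460452
  M+4: 0.5069×0.07745089 + 0.4931×0.40169822 = 0.237337
  M+6: 0.4931×0.07745089 = 0.038191
Scale to base peak (0.460452) = 100: 57.34 : 100.00 : 51.54 : 8.29

57.34 : 100.00 : 51.54 : 8.29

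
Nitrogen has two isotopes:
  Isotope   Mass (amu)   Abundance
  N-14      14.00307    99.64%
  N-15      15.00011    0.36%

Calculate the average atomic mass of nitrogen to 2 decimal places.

14.01 amu

The abundance-weighted mean is 0.9964 × 14.00307 + 0.0036 × 15.00011
= 13.952659 + 0.054000 = 14.006659 amu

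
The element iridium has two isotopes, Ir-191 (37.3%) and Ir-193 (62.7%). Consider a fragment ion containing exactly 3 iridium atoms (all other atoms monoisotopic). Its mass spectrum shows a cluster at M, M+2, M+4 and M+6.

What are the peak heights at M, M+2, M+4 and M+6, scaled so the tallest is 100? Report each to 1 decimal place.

11.8 : 59.5 : 100.0 : 56.0

Each Ir atom is independently Ir-191 (p = 0.373) or Ir-193 (q = 0.627); the cluster is the binomial expansion (p + q)^3.
P(M) = 0.373^3 = 0.051895
P(M+2) = 3 × 0.373^2 × 0.627^1 = 0.261702
P(M+4) = 3 × 0.373^1 × 0.627^2 = 0.439911
P(M+6) = 0.627^3 = 0.246492
The M+4 peak is largest (0.439911); scaling to 100 gives 11.8 : 59.5 : 100.0 : 56.0.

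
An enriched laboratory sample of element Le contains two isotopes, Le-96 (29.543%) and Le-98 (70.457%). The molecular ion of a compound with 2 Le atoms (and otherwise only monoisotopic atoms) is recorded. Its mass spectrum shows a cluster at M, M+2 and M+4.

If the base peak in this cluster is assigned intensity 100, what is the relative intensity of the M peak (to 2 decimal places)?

17.58

Term probabilities: M 0.0873, M+2 0.4163, M+4 0.4964. Base peak = M+4.
P(M+4) = C(2,2) × 0.29543^0 × 0.70457^2 = 1 × 1.0000 × 0.49641888 = 0.496419 (base)
P(M) = C(2,0) × 0.29543^2 × 0.70457^0 = 1 × 0.08727888 × 1.0000 = 0.087279
Relative intensity = 0.087279 / 0.496419 × 100 = 17.58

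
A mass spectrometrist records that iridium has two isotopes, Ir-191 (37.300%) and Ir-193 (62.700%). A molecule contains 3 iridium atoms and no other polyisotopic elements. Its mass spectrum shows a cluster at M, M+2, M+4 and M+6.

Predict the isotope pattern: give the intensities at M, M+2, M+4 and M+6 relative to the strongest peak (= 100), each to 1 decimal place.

Expanding (0.37300 + 0.62700)^3:
P(M) = 0.37300^3 = 0.051895
P(M+2) = 3 × 0.37300^2 × 0.62700^1 = 0.261702
P(M+4) = 3 × 0.37300^1 × 0.62700^2 = 0.439911
P(M+6) = 0.62700^3 = 0.246492
The M+4 peak is largest (0.439911); scaling to 100 gives 11.8 : 59.5 : 100.0 : 56.0.

11.8 : 59.5 : 100.0 : 56.0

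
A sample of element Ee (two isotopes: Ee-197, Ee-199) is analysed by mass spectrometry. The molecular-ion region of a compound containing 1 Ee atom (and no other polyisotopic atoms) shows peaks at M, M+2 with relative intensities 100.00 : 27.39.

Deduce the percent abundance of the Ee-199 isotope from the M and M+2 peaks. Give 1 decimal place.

21.5%

If p is the fraction of Ee that is Ee-197, then I(M+2)/I(M) = [C(1,1)·p^0·(1−p)] / p^1 = 1·(1−p)/p = 27.39/100.00 = 0.2739
(1−p)/p = 0.2739/1 = 0.2739  ⇒  p = 1/(1 + 0.2739) = 0.7850
Ee-197: 78.5%, Ee-199: 21.5%.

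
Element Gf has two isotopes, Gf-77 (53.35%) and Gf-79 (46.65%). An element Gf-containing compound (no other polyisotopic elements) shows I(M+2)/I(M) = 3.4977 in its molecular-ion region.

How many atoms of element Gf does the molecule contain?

4

The M+2/M ratio from n Gf atoms is n · q/p = n · 0.4665/0.5335.
n = 3.4977 × 0.5335/0.4665 = 4.00 ≈ 4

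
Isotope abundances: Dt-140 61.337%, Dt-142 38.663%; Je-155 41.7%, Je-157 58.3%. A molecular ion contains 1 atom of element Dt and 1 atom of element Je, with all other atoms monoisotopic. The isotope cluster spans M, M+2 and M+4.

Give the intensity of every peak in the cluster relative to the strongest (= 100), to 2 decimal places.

49.30 : 100.00 : 43.45

Element Dt pattern (n=1): 0.61337 : 0.38663
Element Je pattern (n=1): 0.4170 : 0.5830
Convolve the two distributions (both contribute in 2-u steps):
  M: 0.61337×0.4170 = 0.255775
  M+2: 0.61337×0.5830 + 0.38663×0.4170 = 0.518819
  M+4: 0.38663×0.5830 = 0.225405
Scale to base peak (0.518819) = 100: 49.30 : 100.00 : 43.45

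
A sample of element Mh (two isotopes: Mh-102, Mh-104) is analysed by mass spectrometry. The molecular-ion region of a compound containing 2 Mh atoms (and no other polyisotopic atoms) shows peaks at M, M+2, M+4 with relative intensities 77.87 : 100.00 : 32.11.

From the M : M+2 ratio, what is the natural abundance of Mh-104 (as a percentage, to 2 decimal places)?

If p is the fraction of Mh that is Mh-102, then I(M+2)/I(M) = [C(2,1)·p^1·(1−p)] / p^2 = 2·(1−p)/p = 100.00/77.87 = 1.2842
(1−p)/p = 1.2842/2 = 0.6421  ⇒  p = 1/(1 + 0.6421) = 0.6090
Mh-102: 60.90%, Mh-104: 39.10%.

39.10%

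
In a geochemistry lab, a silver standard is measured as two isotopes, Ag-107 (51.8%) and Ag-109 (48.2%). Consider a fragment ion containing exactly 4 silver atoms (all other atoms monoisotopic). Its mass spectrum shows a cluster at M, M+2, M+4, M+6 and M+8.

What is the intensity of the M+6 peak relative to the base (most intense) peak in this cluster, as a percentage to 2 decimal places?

(0.518 + 0.482)^4 gives M 0.0720, M+2 0.2680, M+4 0.3740, M+6 0.2320, M+8 0.0540; the largest is M+4.
P(M+4) = C(4,2) × 0.518^2 × 0.482^2 = 6 × 0.268324 × 0.232324 = 0.374029 (base)
P(M+6) = C(4,3) × 0.518^1 × 0.482^3 = 4 × 0.5180 × 0.11198017 = 0.232023
Relative intensity = 0.232023 / 0.374029 × 100 = 62.03

62.03%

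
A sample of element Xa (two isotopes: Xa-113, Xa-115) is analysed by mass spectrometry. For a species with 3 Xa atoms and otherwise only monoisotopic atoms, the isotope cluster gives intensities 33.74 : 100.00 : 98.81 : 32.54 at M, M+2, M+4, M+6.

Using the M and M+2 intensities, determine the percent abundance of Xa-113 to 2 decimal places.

Write p for the Xa-113 fraction. I(M+2)/I(M) = [C(3,1)·p^2·(1−p)] / p^3 = 3·(1−p)/p = 100.00/33.74 = 2.9638
(1−p)/p = 2.9638/3 = 0.9879  ⇒  p = 1/(1 + 0.9879) = 0.5030
Xa-113: 50.30%, Xa-115: 49.70%.

50.30%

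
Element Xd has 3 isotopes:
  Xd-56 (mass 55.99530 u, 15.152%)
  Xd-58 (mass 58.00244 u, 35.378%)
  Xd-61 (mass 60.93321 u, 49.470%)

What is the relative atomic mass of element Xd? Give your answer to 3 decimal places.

59.148 u

Ar = Σ fᵢ·mᵢ = 0.15152 × 55.99530 + 0.35378 × 58.00244 + 0.49470 × 60.93321
= 8.484408 + 20.520103 + 30.143659 = 59.148170 u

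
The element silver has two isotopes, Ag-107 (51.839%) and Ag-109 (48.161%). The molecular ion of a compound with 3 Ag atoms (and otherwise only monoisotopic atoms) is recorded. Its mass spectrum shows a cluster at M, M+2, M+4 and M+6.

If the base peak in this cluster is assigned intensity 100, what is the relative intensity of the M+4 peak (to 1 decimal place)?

Term probabilities: M 0.1393, M+2 0.3883, M+4 0.3607, M+6 0.1117. Base peak = M+2.
P(M+2) = C(3,1) × 0.51839^2 × 0.48161^1 = 3 × 0.26872819 × 0.48161 = 0.388267 (base)
P(M+4) = C(3,2) × 0.51839^1 × 0.48161^2 = 3 × 0.51839 × 0.23194819 = 0.360719
Relative intensity = 0.360719 / 0.388267 × 100 = 92.9

92.9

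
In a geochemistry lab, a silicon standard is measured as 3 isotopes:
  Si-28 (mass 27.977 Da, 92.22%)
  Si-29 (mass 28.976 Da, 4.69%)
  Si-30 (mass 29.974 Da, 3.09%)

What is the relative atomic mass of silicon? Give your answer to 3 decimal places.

28.086 Da

The abundance-weighted mean is 0.9222 × 27.977 + 0.0469 × 28.976 + 0.0309 × 29.974
= 25.8004 + 1.3590 + 0.9262 = 28.0856 Da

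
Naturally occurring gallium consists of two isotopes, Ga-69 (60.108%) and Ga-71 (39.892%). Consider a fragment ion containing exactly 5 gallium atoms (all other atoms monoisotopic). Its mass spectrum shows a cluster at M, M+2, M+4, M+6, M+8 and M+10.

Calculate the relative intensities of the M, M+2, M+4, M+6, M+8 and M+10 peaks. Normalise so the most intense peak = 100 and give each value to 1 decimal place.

Each Ga atom is independently Ga-69 (p = 0.60108) or Ga-71 (q = 0.39892); the cluster is the binomial expansion (p + q)^5.
P(M) = 0.60108^5 = 0.078462
P(M+2) = 5 × 0.60108^4 × 0.39892^1 = 0.260366
P(M+4) = 10 × 0.60108^3 × 0.39892^2 = 0.345596
P(M+6) = 10 × 0.60108^2 × 0.39892^3 = 0.229362
P(M+8) = 5 × 0.60108^1 × 0.39892^4 = 0.076111
P(M+10) = 0.39892^5 = 0.010103
The M+4 peak is largest (0.345596); scaling to 100 gives 22.7 : 75.3 : 100.0 : 66.4 : 22.0 : 2.9.

22.7 : 75.3 : 100.0 : 66.4 : 22.0 : 2.9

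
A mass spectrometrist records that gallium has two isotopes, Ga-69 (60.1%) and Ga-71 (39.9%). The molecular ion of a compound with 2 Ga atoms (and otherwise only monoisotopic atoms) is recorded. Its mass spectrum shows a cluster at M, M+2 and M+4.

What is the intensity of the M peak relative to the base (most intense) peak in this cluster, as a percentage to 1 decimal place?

75.3%

(0.601 + 0.399)^2 gives M 0.3612, M+2 0.4796, M+4 0.1592; the largest is M+2.
P(M+2) = C(2,1) × 0.601^1 × 0.399^1 = 2 × 0.6010 × 0.3990 = 0.479598 (base)
P(M) = C(2,0) × 0.601^2 × 0.399^0 = 1 × 0.361201 × 1.0000 = 0.361201
Relative intensity = 0.361201 / 0.479598 × 100 = 75.3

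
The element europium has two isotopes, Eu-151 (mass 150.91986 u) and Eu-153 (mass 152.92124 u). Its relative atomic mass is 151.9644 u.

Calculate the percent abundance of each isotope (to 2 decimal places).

Writing the weighted mean with unknown fraction x of Eu-151:
150.91986·x + 152.92124·(1 − x) = 151.9644
(150.91986 − 152.92124)·x = 151.9644 − 152.92124
x = -0.95684 / -2.00138 = 0.47809 → 47.81% Eu-151, 52.19% Eu-153.

Eu-151: 47.81%, Eu-153: 52.19%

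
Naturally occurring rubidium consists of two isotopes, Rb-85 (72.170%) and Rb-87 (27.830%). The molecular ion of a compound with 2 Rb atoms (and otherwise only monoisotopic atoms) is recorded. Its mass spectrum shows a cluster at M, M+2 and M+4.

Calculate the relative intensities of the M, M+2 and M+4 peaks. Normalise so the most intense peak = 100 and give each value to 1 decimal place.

100.0 : 77.1 : 14.9

Expanding (0.72170 + 0.27830)^2:
P(M) = 0.72170^2 = 0.520851
P(M+2) = 2 × 0.72170^1 × 0.27830^1 = 0.401698
P(M+4) = 0.27830^2 = 0.077451
The M peak is largest (0.520851); scaling to 100 gives 100.0 : 77.1 : 14.9.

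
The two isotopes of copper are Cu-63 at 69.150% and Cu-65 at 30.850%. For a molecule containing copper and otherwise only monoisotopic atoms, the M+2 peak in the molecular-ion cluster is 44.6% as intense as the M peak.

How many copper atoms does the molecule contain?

The M+2/M ratio from n Cu atoms is n · q/p = n · 0.30850/0.69150.
n = 0.446 × 0.69150/0.30850 = 1.00 ≈ 1

1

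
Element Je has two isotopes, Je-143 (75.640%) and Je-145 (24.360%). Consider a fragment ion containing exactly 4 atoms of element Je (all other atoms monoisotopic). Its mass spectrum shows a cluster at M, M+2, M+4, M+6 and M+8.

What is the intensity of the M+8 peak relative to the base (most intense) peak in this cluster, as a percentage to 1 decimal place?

(0.75640 + 0.24360)^4 gives M 0.3273, M+2 0.4217, M+4 0.2037, M+6 0.0437, M+8 0.0035; the largest is M+2.
P(M+2) = C(4,1) × 0.75640^3 × 0.24360^1 = 4 × 0.43276742 × 0.2436 = 0.421689 (base)
P(M+8) = C(4,4) × 0.75640^0 × 0.24360^4 = 1 × 1.0000 × 0.00352135 = 0.003521
Relative intensity = 0.003521 / 0.421689 × 100 = 0.8

0.8%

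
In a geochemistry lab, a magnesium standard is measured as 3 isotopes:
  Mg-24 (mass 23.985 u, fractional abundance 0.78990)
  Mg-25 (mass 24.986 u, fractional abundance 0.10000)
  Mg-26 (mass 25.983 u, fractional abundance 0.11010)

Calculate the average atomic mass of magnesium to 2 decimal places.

Average mass = Σ (abundance × isotope mass) = 0.78990 × 23.985 + 0.10000 × 24.986 + 0.11010 × 25.983
= 18.9458 + 2.4986 + 2.8607 = 24.3051 u

24.31 u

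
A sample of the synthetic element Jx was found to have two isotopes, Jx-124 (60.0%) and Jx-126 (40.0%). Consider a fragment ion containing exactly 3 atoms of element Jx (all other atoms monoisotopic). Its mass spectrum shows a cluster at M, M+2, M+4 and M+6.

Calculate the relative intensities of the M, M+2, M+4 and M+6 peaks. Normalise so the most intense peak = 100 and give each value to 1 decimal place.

Expanding (0.600 + 0.400)^3:
P(M) = 0.600^3 = 0.216000
P(M+2) = 3 × 0.600^2 × 0.400^1 = 0.432000
P(M+4) = 3 × 0.600^1 × 0.400^2 = 0.288000
P(M+6) = 0.400^3 = 0.064000
The M+2 peak is largest (0.432000); scaling to 100 gives 50.0 : 100.0 : 66.7 : 14.8.

50.0 : 100.0 : 66.7 : 14.8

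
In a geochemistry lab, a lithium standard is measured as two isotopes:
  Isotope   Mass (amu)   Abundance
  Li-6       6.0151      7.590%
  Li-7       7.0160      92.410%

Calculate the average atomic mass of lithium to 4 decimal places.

Average mass = Σ (abundance × isotope mass) = 0.07590 × 6.0151 + 0.92410 × 7.0160
= 0.45655 + 6.48349 = 6.94004 amu

6.9400 amu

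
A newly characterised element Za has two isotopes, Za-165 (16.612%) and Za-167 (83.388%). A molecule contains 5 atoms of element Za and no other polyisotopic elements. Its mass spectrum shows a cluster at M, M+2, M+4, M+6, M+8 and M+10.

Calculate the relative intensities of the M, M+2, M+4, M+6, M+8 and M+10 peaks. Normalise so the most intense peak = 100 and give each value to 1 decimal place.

0.0 : 0.8 : 7.9 : 39.7 : 99.6 : 100.0

The 5 Za atoms are independent, so intensities follow the terms of (0.16612 + 0.83388)^5.
P(M) = 0.16612^5 = 0.000127
P(M+2) = 5 × 0.16612^4 × 0.83388^1 = 0.003175
P(M+4) = 10 × 0.16612^3 × 0.83388^2 = 0.031877
P(M+6) = 10 × 0.16612^2 × 0.83388^3 = 0.160013
P(M+8) = 5 × 0.16612^1 × 0.83388^4 = 0.401612
P(M+10) = 0.83388^5 = 0.403197
The M+10 peak is largest (0.403197); scaling to 100 gives 0.0 : 0.8 : 7.9 : 39.7 : 99.6 : 100.0.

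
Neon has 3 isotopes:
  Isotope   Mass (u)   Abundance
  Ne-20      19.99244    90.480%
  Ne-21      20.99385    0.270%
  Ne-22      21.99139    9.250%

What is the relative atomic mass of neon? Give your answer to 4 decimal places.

Weight each isotope mass by its fractional abundance: 0.90480 × 19.99244 + 0.00270 × 20.99385 + 0.09250 × 21.99139
= 18.089160 + 0.056683 + 2.034204 = 20.180047 u

20.1800 u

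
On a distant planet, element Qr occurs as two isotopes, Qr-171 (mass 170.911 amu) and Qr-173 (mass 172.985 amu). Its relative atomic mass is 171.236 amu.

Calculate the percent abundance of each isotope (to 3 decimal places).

With x = fraction of Qr-171 (so Qr-173 is 1 − x):
170.911·x + 172.985·(1 − x) = 171.236
(170.911 − 172.985)·x = 171.236 − 172.985
x = -1.749 / -2.074 = 0.84330 → 84.330% Qr-171, 15.670% Qr-173.

Qr-171: 84.330%, Qr-173: 15.670%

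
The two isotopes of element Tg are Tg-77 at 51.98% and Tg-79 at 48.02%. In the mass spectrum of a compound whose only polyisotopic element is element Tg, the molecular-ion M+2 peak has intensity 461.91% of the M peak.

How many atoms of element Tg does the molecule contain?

The M+2/M ratio from n Tg atoms is n · q/p = n · 0.4802/0.5198.
n = 4.6191 × 0.5198/0.4802 = 5.00 ≈ 5

5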